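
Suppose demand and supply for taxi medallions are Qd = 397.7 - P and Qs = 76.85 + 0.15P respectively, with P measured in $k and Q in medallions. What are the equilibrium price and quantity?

P* = 279, Q* = 118.7

Equating demand and supply, 397.7 - P = 76.85 + 0.15P gives 1.15P = 320.85, so P* = 279.
Then Q* = 397.7 - 279 = 118.7.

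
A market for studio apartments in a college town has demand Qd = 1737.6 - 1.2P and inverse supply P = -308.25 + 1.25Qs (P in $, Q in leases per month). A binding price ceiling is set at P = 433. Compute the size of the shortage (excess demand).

Solving each curve for Q: Qs = 246.6 + 0.8P.
Evaluating both curves at the ceiling price 433 gives Qd = 1218, Qs = 593.
Shortage = Qd - Qs = 1218 - 593 = 625.

Shortage = 625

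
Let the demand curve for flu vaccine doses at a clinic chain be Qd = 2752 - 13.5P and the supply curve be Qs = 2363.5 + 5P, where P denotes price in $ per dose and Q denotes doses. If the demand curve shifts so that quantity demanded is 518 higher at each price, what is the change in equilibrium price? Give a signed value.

Set Qd = Qs: 2752 - 13.5P = 2363.5 + 5P, so 388.5 = 18.5P and P* = 21.
Substitute back: Q* = 2752 - 13.5(21) = 2468.5.
After the shift, demand is Qd = 3270 - 13.5P.
New equilibrium: 906.5 = 18.5P, so P = 49 and Q = 2608.5.
ΔP = 49 - 21 = 28.

ΔP = 28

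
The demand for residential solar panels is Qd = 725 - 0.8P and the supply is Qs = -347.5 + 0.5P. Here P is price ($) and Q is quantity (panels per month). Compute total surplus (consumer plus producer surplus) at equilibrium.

At equilibrium Qd = Qs, so 725 - 0.8P = -347.5 + 0.5P; collecting terms, 1072.5 = 1.3P and P* = 825.
Plugging P* into demand: Q* = 725 - 0.8(825) = 65.
Demand choke price = 906.25; supply choke price = 695. CS = ½(906.25 - 825)(65) = 2640.625; PS = ½(825 - 695)(65) = 4225. Total surplus = 6865.625.

Total surplus = 6865.625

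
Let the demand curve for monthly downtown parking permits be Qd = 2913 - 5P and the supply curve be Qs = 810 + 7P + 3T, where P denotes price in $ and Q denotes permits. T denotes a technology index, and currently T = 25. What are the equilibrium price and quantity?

P* = 169, Q* = 2068

With T = 25, supply is Qs = 885 + 7P.
At equilibrium Qd = Qs, so 2913 - 5P = 885 + 7P; collecting terms, 2028 = 12P and P* = 169.
Substitute back: Q* = 2913 - 5(169) = 2068.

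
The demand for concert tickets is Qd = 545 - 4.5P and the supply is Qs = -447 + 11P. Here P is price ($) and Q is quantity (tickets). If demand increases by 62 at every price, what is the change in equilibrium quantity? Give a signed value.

ΔQ = 44

Set Qd = Qs: 545 - 4.5P = -447 + 11P, so 992 = 15.5P and P* = 64.
From the demand curve, Q* = 545 - 4.5(64) = 257.
After the shift, demand is Qd = 607 - 4.5P.
New equilibrium: 1054 = 15.5P, so P = 68 and Q = 301.
ΔQ = 301 - 257 = 44.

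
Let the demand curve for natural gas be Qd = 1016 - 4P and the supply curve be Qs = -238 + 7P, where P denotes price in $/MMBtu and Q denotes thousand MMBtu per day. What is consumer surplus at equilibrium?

Consumer surplus = 39200

Set Qd = Qs: 1016 - 4P = -238 + 7P, so 1254 = 11P and P* = 114.
Plugging P* into demand: Q* = 1016 - 4(114) = 560.
Demand choke price (Qd = 0): P = 1016/4 = 254. Consumer surplus = ½ × (254 - 114) × 560 = 39200.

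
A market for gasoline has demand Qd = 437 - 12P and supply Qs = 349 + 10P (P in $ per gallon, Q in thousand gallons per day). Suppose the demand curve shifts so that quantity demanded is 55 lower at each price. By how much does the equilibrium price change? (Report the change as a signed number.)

ΔP = -2.5

At equilibrium Qd = Qs, so 437 - 12P = 349 + 10P; collecting terms, 88 = 22P and P* = 4.
Then Q* = 437 - 12(4) = 389.
After the shift, demand is Qd = 382 - 12P.
Re-solving, 22P = 33 gives P = 1.5 and Q = 364.
ΔP = 1.5 - 4 = -2.5.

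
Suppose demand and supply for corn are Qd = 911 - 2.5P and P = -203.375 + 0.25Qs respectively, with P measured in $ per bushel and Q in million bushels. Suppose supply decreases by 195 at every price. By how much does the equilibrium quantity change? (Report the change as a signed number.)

Inverting to quantity form: Qs = 813.5 + 4P.
The market clears where 911 - 2.5P = 813.5 + 4P. Rearranging, 6.5P = 97.5, hence P* = 15.
Then Q* = 911 - 2.5(15) = 873.5.
After the shift, supply is Qs = 618.5 + 4P.
The new intersection has 292.5 = 6.5P, i.e. P = 45, Q = 798.5.
ΔQ = 798.5 - 873.5 = -75.

ΔQ = -75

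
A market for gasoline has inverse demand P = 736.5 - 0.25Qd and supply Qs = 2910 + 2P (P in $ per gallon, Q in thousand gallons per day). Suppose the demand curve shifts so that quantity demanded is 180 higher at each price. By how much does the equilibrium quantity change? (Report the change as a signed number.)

ΔQ = 60

Solving each curve for Q: Qd = 2946 - 4P.
Set Qd = Qs: 2946 - 4P = 2910 + 2P, so 36 = 6P and P* = 6.
Plugging P* into demand: Q* = 2946 - 4(6) = 2922.
After the shift, demand is Qd = 3126 - 4P.
New equilibrium: 216 = 6P, so P = 36 and Q = 2982.
ΔQ = 2982 - 2922 = 60.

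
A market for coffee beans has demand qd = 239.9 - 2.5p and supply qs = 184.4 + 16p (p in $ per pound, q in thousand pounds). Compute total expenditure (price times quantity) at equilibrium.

Total expenditure = 697.2

At equilibrium qd = qs, so 239.9 - 2.5p = 184.4 + 16p; collecting terms, 55.5 = 18.5p and p* = 3.
Plugging p* into demand: q* = 239.9 - 2.5(3) = 232.4.
Total expenditure = p* × q* = 3 × 232.4 = 697.2.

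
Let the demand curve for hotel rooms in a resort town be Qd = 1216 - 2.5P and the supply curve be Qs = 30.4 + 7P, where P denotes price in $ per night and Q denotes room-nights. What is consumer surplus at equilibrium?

Consumer surplus = 163443.2

The market clears where 1216 - 2.5P = 30.4 + 7P. Rearranging, 9.5P = 1185.6, hence P* = 124.8.
Then Q* = 1216 - 2.5(124.8) = 904.
Demand choke price (Qd = 0): P = 1216/2.5 = 486.4. Consumer surplus = ½ × (486.4 - 124.8) × 904 = 163443.2.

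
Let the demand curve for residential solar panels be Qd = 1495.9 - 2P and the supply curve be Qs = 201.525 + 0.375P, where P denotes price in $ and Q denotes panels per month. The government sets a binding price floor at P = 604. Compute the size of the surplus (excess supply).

With P fixed at 604, quantity demanded is 287.9 and quantity supplied is 428.025.
Surplus = Qs - Qd = 428.025 - 287.9 = 140.125.

Surplus = 140.125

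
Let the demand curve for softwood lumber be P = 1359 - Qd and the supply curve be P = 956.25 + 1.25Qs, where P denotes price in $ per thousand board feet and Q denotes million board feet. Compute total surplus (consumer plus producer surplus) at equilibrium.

Total surplus = 36046.125

In direct form, Qd = 1359 - P and Qs = -765 + 0.8P.
Equating demand and supply, 1359 - P = -765 + 0.8P gives 1.8P = 2124, so P* = 1180.
From the demand curve, Q* = 1359 - 1180 = 179.
Demand choke price = 1359; supply choke price = 956.25. CS = ½(1359 - 1180)(179) = 16020.5; PS = ½(1180 - 956.25)(179) = 20025.625. Total surplus = 36046.125.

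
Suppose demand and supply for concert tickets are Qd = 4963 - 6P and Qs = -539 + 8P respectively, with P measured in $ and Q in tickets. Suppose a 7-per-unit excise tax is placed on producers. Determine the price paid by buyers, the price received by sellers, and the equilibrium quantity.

With a tax of 7 on producers, they supply based on the net price P_s = P_b - 7, so Qs = -595 + 8P_b.
Equate demand and the shifted supply: 4963 - 6P_b = -595 + 8P_b, giving 14P_b = 5558, so P_b = 397.
Then P_s = 397 - 7 = 390 and Q = 4963 - 6(397) = 2581.

P_b = 397, P_s = 390, Q = 2581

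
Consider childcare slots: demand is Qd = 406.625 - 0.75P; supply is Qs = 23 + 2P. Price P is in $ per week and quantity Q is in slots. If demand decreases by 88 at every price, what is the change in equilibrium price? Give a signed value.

ΔP = -32

At equilibrium Qd = Qs, so 406.625 - 0.75P = 23 + 2P; collecting terms, 383.625 = 2.75P and P* = 139.5.
Plugging P* into demand: Q* = 406.625 - 0.75(139.5) = 302.
After the shift, demand is Qd = 318.625 - 0.75P.
Re-solving, 2.75P = 295.625 gives P = 107.5 and Q = 238.
ΔP = 107.5 - 139.5 = -32.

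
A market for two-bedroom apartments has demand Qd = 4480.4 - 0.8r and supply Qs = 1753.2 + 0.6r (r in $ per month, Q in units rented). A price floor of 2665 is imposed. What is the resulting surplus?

Surplus = 1003.8

At r = 2665: Qd = 2348.4 and Qs = 3352.2.
Surplus = Qs - Qd = 3352.2 - 2348.4 = 1003.8.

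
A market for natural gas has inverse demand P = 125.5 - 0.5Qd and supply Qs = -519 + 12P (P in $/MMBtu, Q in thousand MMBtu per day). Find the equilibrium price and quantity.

P* = 55, Q* = 141

In direct form, Qd = 251 - 2P.
At equilibrium Qd = Qs, so 251 - 2P = -519 + 12P; collecting terms, 770 = 14P and P* = 55.
Substitute back: Q* = 251 - 2(55) = 141.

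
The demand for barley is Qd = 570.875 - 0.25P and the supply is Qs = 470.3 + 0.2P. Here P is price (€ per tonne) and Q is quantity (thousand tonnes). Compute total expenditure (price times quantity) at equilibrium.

Total expenditure = 115102.5

The market clears where 570.875 - 0.25P = 470.3 + 0.2P. Rearranging, 0.45P = 100.575, hence P* = 223.5.
Then Q* = 570.875 - 0.25(223.5) = 515.
Total expenditure = P* × Q* = 223.5 × 515 = 115102.5.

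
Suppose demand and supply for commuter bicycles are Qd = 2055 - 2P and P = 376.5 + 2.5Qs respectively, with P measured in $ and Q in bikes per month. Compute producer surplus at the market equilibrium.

Producer surplus = 58861.25

Inverting to quantity form: Qs = -150.6 + 0.4P.
At equilibrium Qd = Qs, so 2055 - 2P = -150.6 + 0.4P; collecting terms, 2205.6 = 2.4P and P* = 919.
Then Q* = 2055 - 2(919) = 217.
Supply choke price (Qs = 0): P = 376.5. Producer surplus = ½ × (919 - 376.5) × 217 = 58861.25.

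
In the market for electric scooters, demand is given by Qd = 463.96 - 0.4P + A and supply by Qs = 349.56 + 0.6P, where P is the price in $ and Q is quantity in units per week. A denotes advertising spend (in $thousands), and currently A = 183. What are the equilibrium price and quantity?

P* = 297.4, Q* = 528

With A = 183, demand is Qd = 646.96 - 0.4P.
At equilibrium Qd = Qs, so 646.96 - 0.4P = 349.56 + 0.6P; collecting terms, 297.4 = P and P* = 297.4.
Plugging P* into demand: Q* = 646.96 - 0.4(297.4) = 528.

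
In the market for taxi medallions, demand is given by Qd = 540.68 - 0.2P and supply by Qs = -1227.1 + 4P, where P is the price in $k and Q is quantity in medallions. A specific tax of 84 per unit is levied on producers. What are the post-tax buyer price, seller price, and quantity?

Producers keep P_s = P_b - 84 per unit, so supply in terms of the buyer price is Qs = -1563.1 + 4P_b.
Market clearing requires 540.68 - 0.2P_b = -1563.1 + 4P_b; hence 2103.78 = 4.2P_b and P_b = 500.9.
Then P_s = 500.9 - 84 = 416.9 and Q = 540.68 - 0.2(500.9) = 440.5.

P_b = 500.9, P_s = 416.9, Q = 440.5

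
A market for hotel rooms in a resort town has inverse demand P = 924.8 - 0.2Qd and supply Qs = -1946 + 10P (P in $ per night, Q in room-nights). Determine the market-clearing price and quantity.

Inverting to quantity form: Qd = 4624 - 5P.
Set Qd = Qs: 4624 - 5P = -1946 + 10P, so 6570 = 15P and P* = 438.
From the demand curve, Q* = 4624 - 5(438) = 2434.

P* = 438, Q* = 2434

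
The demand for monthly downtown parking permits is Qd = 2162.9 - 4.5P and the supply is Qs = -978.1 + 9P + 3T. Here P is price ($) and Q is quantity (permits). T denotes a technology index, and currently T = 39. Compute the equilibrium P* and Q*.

With T = 39, supply is Qs = -861.1 + 9P.
The market clears where 2162.9 - 4.5P = -861.1 + 9P. Rearranging, 13.5P = 3024, hence P* = 224.
Plugging P* into demand: Q* = 2162.9 - 4.5(224) = 1154.9.

P* = 224, Q* = 1154.9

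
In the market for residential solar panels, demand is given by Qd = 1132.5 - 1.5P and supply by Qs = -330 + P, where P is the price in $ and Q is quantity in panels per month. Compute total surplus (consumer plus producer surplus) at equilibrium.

Total surplus = 54187.5

Equating demand and supply, 1132.5 - 1.5P = -330 + P gives 2.5P = 1462.5, so P* = 585.
Then Q* = 1132.5 - 1.5(585) = 255.
Demand choke price = 755; supply choke price = 330. CS = ½(755 - 585)(255) = 21675; PS = ½(585 - 330)(255) = 32512.5. Total surplus = 54187.5.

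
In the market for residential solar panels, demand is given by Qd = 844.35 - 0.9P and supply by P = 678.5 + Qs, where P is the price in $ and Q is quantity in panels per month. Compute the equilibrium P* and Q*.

Solving each curve for Q: Qs = -678.5 + P.
Set Qd = Qs: 844.35 - 0.9P = -678.5 + P, so 1522.85 = 1.9P and P* = 801.5.
Substitute back: Q* = 844.35 - 0.9(801.5) = 123.

P* = 801.5, Q* = 123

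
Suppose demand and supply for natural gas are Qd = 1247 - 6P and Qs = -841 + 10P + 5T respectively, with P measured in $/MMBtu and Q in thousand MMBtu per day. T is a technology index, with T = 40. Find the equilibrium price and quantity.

With T = 40, supply is Qs = -641 + 10P.
The market clears where 1247 - 6P = -641 + 10P. Rearranging, 16P = 1888, hence P* = 118.
Plugging P* into demand: Q* = 1247 - 6(118) = 539.

P* = 118, Q* = 539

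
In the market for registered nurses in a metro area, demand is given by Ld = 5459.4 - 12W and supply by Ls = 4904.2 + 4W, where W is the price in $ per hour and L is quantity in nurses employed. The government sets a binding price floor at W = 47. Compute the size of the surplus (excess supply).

Evaluating both curves at the floor price 47 gives Ld = 4895.4, Ls = 5092.2.
Surplus = Ls - Ld = 5092.2 - 4895.4 = 196.8.

Surplus = 196.8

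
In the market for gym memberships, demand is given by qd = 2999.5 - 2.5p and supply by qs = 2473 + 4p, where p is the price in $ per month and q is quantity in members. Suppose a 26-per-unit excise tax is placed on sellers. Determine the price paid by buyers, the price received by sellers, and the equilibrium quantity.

p_b = 97, p_s = 71, q = 2757

With a tax of 26 on sellers, they supply based on the net price p_s = p_b - 26, so qs = 2369 + 4p_b.
Market clearing requires 2999.5 - 2.5p_b = 2369 + 4p_b; hence 630.5 = 6.5p_b and p_b = 97.
So p_s = 71 and the quantity traded is q = 2999.5 - 2.5(97) = 2757.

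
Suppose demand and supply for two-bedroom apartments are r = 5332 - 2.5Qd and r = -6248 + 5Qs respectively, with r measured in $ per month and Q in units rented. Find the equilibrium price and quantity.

r* = 1472, Q* = 1544

Rewriting in direct form: Qd = 2132.8 - 0.4r and Qs = 1249.6 + 0.2r.
The market clears where 2132.8 - 0.4r = 1249.6 + 0.2r. Rearranging, 0.6r = 883.2, hence r* = 1472.
Then Q* = 2132.8 - 0.4(1472) = 1544.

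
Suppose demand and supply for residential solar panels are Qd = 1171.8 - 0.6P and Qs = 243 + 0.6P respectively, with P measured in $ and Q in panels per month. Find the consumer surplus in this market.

Set Qd = Qs: 1171.8 - 0.6P = 243 + 0.6P, so 928.8 = 1.2P and P* = 774.
Plugging P* into demand: Q* = 1171.8 - 0.6(774) = 707.4.
Demand choke price (Qd = 0): P = 1171.8/0.6 = 1953. Consumer surplus = ½ × (1953 - 774) × 707.4 = 417012.3.

Consumer surplus = 417012.3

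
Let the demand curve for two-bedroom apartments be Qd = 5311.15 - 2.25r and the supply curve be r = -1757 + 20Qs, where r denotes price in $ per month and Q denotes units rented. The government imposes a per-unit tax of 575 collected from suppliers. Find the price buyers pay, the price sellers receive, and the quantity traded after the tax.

r_b = 2283.5, r_s = 1708.5, Q = 173.275

Solving each curve for Q: Qs = 87.85 + 0.05r.
The tax drives a wedge r_b - r_s = 575. Substituting r_s = r_b - 575 into supply: Qs = 59.1 + 0.05r_b.
Market clearing requires 5311.15 - 2.25r_b = 59.1 + 0.05r_b; hence 5252.05 = 2.3r_b and r_b = 2283.5.
So r_s = 1708.5 and the quantity traded is Q = 5311.15 - 2.25(2283.5) = 173.275.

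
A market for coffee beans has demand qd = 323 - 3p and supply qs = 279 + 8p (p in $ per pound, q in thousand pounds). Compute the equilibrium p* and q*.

At equilibrium qd = qs, so 323 - 3p = 279 + 8p; collecting terms, 44 = 11p and p* = 4.
Plugging p* into demand: q* = 323 - 3(4) = 311.

p* = 4, q* = 311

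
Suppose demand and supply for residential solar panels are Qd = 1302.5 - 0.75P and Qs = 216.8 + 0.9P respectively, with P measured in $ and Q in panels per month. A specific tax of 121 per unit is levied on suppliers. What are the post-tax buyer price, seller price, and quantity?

The tax drives a wedge P_b - P_s = 121. Substituting P_s = P_b - 121 into supply: Qs = 107.9 + 0.9P_b.
Market clearing requires 1302.5 - 0.75P_b = 107.9 + 0.9P_b; hence 1194.6 = 1.65P_b and P_b = 724.
So P_s = 603 and the quantity traded is Q = 1302.5 - 0.75(724) = 759.5.

P_b = 724, P_s = 603, Q = 759.5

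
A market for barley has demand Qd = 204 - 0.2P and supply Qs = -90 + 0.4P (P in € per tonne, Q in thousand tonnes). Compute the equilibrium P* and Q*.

Set Qd = Qs: 204 - 0.2P = -90 + 0.4P, so 294 = 0.6P and P* = 490.
From the demand curve, Q* = 204 - 0.2(490) = 106.

P* = 490, Q* = 106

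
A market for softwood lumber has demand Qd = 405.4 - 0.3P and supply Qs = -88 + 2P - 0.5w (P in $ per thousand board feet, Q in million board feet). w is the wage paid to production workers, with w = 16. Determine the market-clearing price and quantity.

With w = 16, supply is Qs = -96 + 2P.
Equating demand and supply, 405.4 - 0.3P = -96 + 2P gives 2.3P = 501.4, so P* = 218.
Then Q* = 405.4 - 0.3(218) = 340.

P* = 218, Q* = 340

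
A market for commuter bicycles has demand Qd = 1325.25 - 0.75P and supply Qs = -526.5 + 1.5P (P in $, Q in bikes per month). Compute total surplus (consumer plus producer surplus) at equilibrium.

Total surplus = 501264

The market clears where 1325.25 - 0.75P = -526.5 + 1.5P. Rearranging, 2.25P = 1851.75, hence P* = 823.
Then Q* = 1325.25 - 0.75(823) = 708.
Demand choke price = 1767; supply choke price = 351. CS = ½(1767 - 823)(708) = 334176; PS = ½(823 - 351)(708) = 167088. Total surplus = 501264.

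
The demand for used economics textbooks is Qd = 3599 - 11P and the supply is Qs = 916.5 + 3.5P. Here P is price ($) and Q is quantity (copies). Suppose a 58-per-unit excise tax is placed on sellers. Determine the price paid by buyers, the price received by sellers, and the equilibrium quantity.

P_b = 199, P_s = 141, Q = 1410

Sellers keep P_s = P_b - 58 per unit, so supply in terms of the buyer price is Qs = 713.5 + 3.5P_b.
Equate demand and the shifted supply: 3599 - 11P_b = 713.5 + 3.5P_b, giving 14.5P_b = 2885.5, so P_b = 199.
So P_s = 141 and the quantity traded is Q = 3599 - 11(199) = 1410.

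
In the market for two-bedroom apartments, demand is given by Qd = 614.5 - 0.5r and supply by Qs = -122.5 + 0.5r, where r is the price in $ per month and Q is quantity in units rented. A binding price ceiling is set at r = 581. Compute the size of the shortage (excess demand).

Shortage = 156

With r fixed at 581, quantity demanded is 324 and quantity supplied is 168.
Shortage = Qd - Qs = 324 - 168 = 156.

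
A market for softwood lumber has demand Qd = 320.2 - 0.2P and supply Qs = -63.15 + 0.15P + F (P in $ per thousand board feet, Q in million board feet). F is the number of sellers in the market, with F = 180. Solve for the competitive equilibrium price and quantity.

P* = 581, Q* = 204

With F = 180, supply is Qs = 116.85 + 0.15P.
Equating demand and supply, 320.2 - 0.2P = 116.85 + 0.15P gives 0.35P = 203.35, so P* = 581.
Then Q* = 320.2 - 0.2(581) = 204.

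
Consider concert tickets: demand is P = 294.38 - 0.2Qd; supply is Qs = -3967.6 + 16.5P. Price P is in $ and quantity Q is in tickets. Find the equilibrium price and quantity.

P* = 253, Q* = 206.9

Rewriting in direct form: Qd = 1471.9 - 5P.
At equilibrium Qd = Qs, so 1471.9 - 5P = -3967.6 + 16.5P; collecting terms, 5439.5 = 21.5P and P* = 253.
From the demand curve, Q* = 1471.9 - 5(253) = 206.9.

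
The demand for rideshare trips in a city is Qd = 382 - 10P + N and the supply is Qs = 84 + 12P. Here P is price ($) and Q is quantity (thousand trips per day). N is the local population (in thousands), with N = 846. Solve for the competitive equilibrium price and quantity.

P* = 52, Q* = 708

With N = 846, demand is Qd = 1228 - 10P.
At equilibrium Qd = Qs, so 1228 - 10P = 84 + 12P; collecting terms, 1144 = 22P and P* = 52.
Then Q* = 1228 - 10(52) = 708.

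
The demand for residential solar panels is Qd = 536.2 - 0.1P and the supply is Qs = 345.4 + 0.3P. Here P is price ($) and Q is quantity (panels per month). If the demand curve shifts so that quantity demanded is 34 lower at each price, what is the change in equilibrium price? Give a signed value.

ΔP = -85

The market clears where 536.2 - 0.1P = 345.4 + 0.3P. Rearranging, 0.4P = 190.8, hence P* = 477.
Substitute back: Q* = 536.2 - 0.1(477) = 488.5.
After the shift, demand is Qd = 502.2 - 0.1P.
Re-solving, 0.4P = 156.8 gives P = 392 and Q = 463.
ΔP = 392 - 477 = -85.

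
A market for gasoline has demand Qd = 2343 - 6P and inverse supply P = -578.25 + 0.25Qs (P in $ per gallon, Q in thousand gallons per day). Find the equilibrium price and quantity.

P* = 3, Q* = 2325

Rewriting in direct form: Qs = 2313 + 4P.
At equilibrium Qd = Qs, so 2343 - 6P = 2313 + 4P; collecting terms, 30 = 10P and P* = 3.
From the demand curve, Q* = 2343 - 6(3) = 2325.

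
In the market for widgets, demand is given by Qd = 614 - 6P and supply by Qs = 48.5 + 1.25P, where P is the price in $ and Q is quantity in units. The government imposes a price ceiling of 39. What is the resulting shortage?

Shortage = 282.75

At P = 39: Qd = 380 and Qs = 97.25.
Shortage = Qd - Qs = 380 - 97.25 = 282.75.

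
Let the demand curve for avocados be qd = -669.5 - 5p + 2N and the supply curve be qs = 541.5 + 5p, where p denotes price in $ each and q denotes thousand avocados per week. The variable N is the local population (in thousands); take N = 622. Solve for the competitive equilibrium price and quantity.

p* = 3.3, q* = 558

With N = 622, demand is qd = 574.5 - 5p.
Equating demand and supply, 574.5 - 5p = 541.5 + 5p gives 10p = 33, so p* = 3.3.
Plugging p* into demand: q* = 574.5 - 5(3.3) = 558.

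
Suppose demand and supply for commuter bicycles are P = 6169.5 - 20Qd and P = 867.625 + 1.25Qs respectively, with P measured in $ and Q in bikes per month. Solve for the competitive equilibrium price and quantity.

In direct form, Qd = 308.475 - 0.05P and Qs = -694.1 + 0.8P.
Set Qd = Qs: 308.475 - 0.05P = -694.1 + 0.8P, so 1002.575 = 0.85P and P* = 1179.5.
Then Q* = 308.475 - 0.05(1179.5) = 249.5.

P* = 1179.5, Q* = 249.5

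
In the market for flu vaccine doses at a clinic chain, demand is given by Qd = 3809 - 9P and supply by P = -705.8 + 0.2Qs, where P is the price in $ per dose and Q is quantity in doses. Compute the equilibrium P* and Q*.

Rewriting in direct form: Qs = 3529 + 5P.
Equating demand and supply, 3809 - 9P = 3529 + 5P gives 14P = 280, so P* = 20.
Substitute back: Q* = 3809 - 9(20) = 3629.

P* = 20, Q* = 3629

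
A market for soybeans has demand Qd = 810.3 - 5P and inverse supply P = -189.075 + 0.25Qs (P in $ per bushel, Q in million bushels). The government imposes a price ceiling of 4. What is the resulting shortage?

In direct form, Qs = 756.3 + 4P.
Evaluating both curves at the ceiling price 4 gives Qd = 790.3, Qs = 772.3.
Shortage = Qd - Qs = 790.3 - 772.3 = 18.

Shortage = 18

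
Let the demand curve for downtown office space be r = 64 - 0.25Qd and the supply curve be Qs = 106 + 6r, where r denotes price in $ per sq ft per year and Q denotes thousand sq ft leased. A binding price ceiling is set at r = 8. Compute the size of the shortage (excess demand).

Rewriting in direct form: Qd = 256 - 4r.
Evaluating both curves at the ceiling price 8 gives Qd = 224, Qs = 154.
Shortage = Qd - Qs = 224 - 154 = 70.

Shortage = 70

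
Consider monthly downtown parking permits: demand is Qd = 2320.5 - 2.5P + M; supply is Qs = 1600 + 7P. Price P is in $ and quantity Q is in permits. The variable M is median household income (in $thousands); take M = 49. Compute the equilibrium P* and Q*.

P* = 81, Q* = 2167

With M = 49, demand is Qd = 2369.5 - 2.5P.
Equating demand and supply, 2369.5 - 2.5P = 1600 + 7P gives 9.5P = 769.5, so P* = 81.
Plugging P* into demand: Q* = 2369.5 - 2.5(81) = 2167.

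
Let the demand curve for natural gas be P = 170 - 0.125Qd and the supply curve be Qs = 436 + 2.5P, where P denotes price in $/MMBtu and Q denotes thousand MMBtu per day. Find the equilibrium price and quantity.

Solving each curve for Q: Qd = 1360 - 8P.
The market clears where 1360 - 8P = 436 + 2.5P. Rearranging, 10.5P = 924, hence P* = 88.
From the demand curve, Q* = 1360 - 8(88) = 656.

P* = 88, Q* = 656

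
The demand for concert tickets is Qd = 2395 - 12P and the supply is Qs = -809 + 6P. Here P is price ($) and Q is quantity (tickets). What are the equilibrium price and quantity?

P* = 178, Q* = 259

Set Qd = Qs: 2395 - 12P = -809 + 6P, so 3204 = 18P and P* = 178.
Then Q* = 2395 - 12(178) = 259.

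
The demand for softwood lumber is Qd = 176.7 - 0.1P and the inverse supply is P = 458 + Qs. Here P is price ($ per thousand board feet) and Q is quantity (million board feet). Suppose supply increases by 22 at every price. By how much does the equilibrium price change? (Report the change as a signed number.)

In direct form, Qs = -458 + P.
The market clears where 176.7 - 0.1P = -458 + P. Rearranging, 1.1P = 634.7, hence P* = 577.
Substitute back: Q* = 176.7 - 0.1(577) = 119.
After the shift, supply is Qs = -436 + P.
The new intersection has 612.7 = 1.1P, i.e. P = 557, Q = 121.
ΔP = 557 - 577 = -20.

ΔP = -20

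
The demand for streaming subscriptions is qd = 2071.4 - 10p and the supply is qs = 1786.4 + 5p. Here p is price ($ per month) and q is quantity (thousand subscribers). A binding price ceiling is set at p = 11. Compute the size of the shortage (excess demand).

At p = 11: qd = 1961.4 and qs = 1841.4.
Shortage = qd - qs = 1961.4 - 1841.4 = 120.

Shortage = 120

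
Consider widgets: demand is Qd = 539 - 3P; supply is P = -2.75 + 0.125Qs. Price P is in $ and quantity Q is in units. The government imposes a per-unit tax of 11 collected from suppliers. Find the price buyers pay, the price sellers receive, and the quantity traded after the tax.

Solving each curve for Q: Qs = 22 + 8P.
Suppliers keep P_s = P_b - 11 per unit, so supply in terms of the buyer price is Qs = -66 + 8P_b.
Market clearing requires 539 - 3P_b = -66 + 8P_b; hence 605 = 11P_b and P_b = 55.
So P_s = 44 and the quantity traded is Q = 539 - 3(55) = 374.

P_b = 55, P_s = 44, Q = 374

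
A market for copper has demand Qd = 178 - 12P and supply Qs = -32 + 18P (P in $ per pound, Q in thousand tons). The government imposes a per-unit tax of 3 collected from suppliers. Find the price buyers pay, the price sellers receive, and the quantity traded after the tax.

Suppliers keep P_s = P_b - 3 per unit, so supply in terms of the buyer price is Qs = -86 + 18P_b.
Set Qd = Qs: 178 - 12P_b = -86 + 18P_b, so 264 = 30P_b and P_b = 8.8.
Then P_s = 8.8 - 3 = 5.8 and Q = 178 - 12(8.8) = 72.4.

P_b = 8.8, P_s = 5.8, Q = 72.4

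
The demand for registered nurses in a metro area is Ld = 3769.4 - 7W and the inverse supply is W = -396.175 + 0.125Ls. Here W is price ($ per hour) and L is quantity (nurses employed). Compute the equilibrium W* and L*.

W* = 40, L* = 3489.4

Rewriting in direct form: Ls = 3169.4 + 8W.
At equilibrium Ld = Ls, so 3769.4 - 7W = 3169.4 + 8W; collecting terms, 600 = 15W and W* = 40.
Substitute back: L* = 3769.4 - 7(40) = 3489.4.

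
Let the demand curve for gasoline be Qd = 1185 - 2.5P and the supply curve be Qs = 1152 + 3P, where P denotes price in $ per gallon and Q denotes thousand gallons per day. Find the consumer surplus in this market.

Equating demand and supply, 1185 - 2.5P = 1152 + 3P gives 5.5P = 33, so P* = 6.
Then Q* = 1185 - 2.5(6) = 1170.
Demand choke price (Qd = 0): P = 1185/2.5 = 474. Consumer surplus = ½ × (474 - 6) × 1170 = 273780.

Consumer surplus = 273780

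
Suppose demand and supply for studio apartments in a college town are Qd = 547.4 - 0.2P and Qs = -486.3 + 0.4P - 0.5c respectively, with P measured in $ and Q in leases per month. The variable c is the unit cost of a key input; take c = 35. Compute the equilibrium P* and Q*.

With c = 35, supply is Qs = -503.8 + 0.4P.
Set Qd = Qs: 547.4 - 0.2P = -503.8 + 0.4P, so 1051.2 = 0.6P and P* = 1752.
From the demand curve, Q* = 547.4 - 0.2(1752) = 197.

P* = 1752, Q* = 197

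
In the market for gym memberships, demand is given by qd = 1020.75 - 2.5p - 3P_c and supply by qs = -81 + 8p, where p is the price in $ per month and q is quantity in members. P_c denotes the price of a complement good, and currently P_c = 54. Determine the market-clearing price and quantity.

With P_c = 54, demand is qd = 858.75 - 2.5p.
At equilibrium qd = qs, so 858.75 - 2.5p = -81 + 8p; collecting terms, 939.75 = 10.5p and p* = 89.5.
Substitute back: q* = 858.75 - 2.5(89.5) = 635.

p* = 89.5, q* = 635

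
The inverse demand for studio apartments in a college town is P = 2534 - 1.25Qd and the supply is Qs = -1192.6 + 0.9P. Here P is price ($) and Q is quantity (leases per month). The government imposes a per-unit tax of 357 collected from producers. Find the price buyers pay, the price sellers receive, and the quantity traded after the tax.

P_b = 2083, P_s = 1726, Q = 360.8

Rewriting in direct form: Qd = 2027.2 - 0.8P.
Producers keep P_s = P_b - 357 per unit, so supply in terms of the buyer price is Qs = -1513.9 + 0.9P_b.
Market clearing requires 2027.2 - 0.8P_b = -1513.9 + 0.9P_b; hence 3541.1 = 1.7P_b and P_b = 2083.
Then P_s = 2083 - 357 = 1726 and Q = 2027.2 - 0.8(2083) = 360.8.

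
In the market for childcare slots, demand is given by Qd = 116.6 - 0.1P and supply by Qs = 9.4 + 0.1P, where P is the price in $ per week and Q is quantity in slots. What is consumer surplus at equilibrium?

At equilibrium Qd = Qs, so 116.6 - 0.1P = 9.4 + 0.1P; collecting terms, 107.2 = 0.2P and P* = 536.
Plugging P* into demand: Q* = 116.6 - 0.1(536) = 63.
Demand choke price (Qd = 0): P = 116.6/0.1 = 1166. Consumer surplus = ½ × (1166 - 536) × 63 = 19845.

Consumer surplus = 19845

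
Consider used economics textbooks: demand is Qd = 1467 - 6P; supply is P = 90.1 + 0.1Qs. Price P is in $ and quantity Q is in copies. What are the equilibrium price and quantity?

Rewriting in direct form: Qs = -901 + 10P.
At equilibrium Qd = Qs, so 1467 - 6P = -901 + 10P; collecting terms, 2368 = 16P and P* = 148.
Plugging P* into demand: Q* = 1467 - 6(148) = 579.

P* = 148, Q* = 579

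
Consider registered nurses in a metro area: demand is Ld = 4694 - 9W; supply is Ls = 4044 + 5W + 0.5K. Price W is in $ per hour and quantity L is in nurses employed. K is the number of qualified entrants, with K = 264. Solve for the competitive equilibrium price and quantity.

W* = 37, L* = 4361

With K = 264, supply is Ls = 4176 + 5W.
At equilibrium Ld = Ls, so 4694 - 9W = 4176 + 5W; collecting terms, 518 = 14W and W* = 37.
Substitute back: L* = 4694 - 9(37) = 4361.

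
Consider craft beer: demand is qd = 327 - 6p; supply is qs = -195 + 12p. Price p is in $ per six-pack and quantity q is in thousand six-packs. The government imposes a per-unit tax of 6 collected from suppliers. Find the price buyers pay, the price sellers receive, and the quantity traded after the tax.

p_b = 33, p_s = 27, q = 129

The tax drives a wedge p_b - p_s = 6. Substituting p_s = p_b - 6 into supply: qs = -267 + 12p_b.
Market clearing requires 327 - 6p_b = -267 + 12p_b; hence 594 = 18p_b and p_b = 33.
Then p_s = 33 - 6 = 27 and q = 327 - 6(33) = 129.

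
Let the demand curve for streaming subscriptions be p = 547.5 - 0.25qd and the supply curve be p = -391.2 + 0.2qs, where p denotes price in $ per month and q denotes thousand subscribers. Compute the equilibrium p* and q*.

p* = 26, q* = 2086

Rewriting in direct form: qd = 2190 - 4p and qs = 1956 + 5p.
Equating demand and supply, 2190 - 4p = 1956 + 5p gives 9p = 234, so p* = 26.
Then q* = 2190 - 4(26) = 2086.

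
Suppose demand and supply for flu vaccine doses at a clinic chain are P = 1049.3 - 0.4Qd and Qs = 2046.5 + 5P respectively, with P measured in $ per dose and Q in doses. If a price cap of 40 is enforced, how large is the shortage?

Shortage = 276.75

Inverting to quantity form: Qd = 2623.25 - 2.5P.
At P = 40: Qd = 2523.25 and Qs = 2246.5.
Shortage = Qd - Qs = 2523.25 - 2246.5 = 276.75.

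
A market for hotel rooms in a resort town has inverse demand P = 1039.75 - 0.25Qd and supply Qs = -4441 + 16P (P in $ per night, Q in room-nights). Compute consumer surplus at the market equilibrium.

Rewriting in direct form: Qd = 4159 - 4P.
The market clears where 4159 - 4P = -4441 + 16P. Rearranging, 20P = 8600, hence P* = 430.
Plugging P* into demand: Q* = 4159 - 4(430) = 2439.
Demand choke price (Qd = 0): P = 4159/4 = 1039.75. Consumer surplus = ½ × (1039.75 - 430) × 2439 = 743590.125.

Consumer surplus = 743590.125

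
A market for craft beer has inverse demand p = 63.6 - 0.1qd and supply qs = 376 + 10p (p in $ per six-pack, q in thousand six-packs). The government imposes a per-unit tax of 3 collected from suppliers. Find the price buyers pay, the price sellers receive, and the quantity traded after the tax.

Inverting to quantity form: qd = 636 - 10p.
With a tax of 3 on suppliers, they supply based on the net price p_s = p_b - 3, so qs = 346 + 10p_b.
Equate demand and the shifted supply: 636 - 10p_b = 346 + 10p_b, giving 20p_b = 290, so p_b = 14.5.
Then p_s = 14.5 - 3 = 11.5 and q = 636 - 10(14.5) = 491.

p_b = 14.5, p_s = 11.5, q = 491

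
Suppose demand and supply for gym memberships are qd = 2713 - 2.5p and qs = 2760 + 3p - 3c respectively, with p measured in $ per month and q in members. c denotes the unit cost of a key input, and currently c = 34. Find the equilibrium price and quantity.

With c = 34, supply is qs = 2658 + 3p.
At equilibrium qd = qs, so 2713 - 2.5p = 2658 + 3p; collecting terms, 55 = 5.5p and p* = 10.
Substitute back: q* = 2713 - 2.5(10) = 2688.

p* = 10, q* = 2688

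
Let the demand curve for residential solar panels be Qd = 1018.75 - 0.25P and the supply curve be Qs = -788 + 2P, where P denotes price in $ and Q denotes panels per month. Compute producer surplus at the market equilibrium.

Producer surplus = 167281

Equating demand and supply, 1018.75 - 0.25P = -788 + 2P gives 2.25P = 1806.75, so P* = 803.
Plugging P* into demand: Q* = 1018.75 - 0.25(803) = 818.
Supply choke price (Qs = 0): P = 394. Producer surplus = ½ × (803 - 394) × 818 = 167281.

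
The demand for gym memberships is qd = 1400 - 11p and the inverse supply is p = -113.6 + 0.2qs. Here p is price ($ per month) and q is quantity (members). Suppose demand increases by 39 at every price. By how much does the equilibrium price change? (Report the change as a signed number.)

Δp = 2.4375

Inverting to quantity form: qs = 568 + 5p.
At equilibrium qd = qs, so 1400 - 11p = 568 + 5p; collecting terms, 832 = 16p and p* = 52.
From the demand curve, q* = 1400 - 11(52) = 828.
After the shift, demand is qd = 1439 - 11p.
New equilibrium: 871 = 16p, so p = 54.4375 and q = 840.1875.
Δp = 54.4375 - 52 = 2.4375.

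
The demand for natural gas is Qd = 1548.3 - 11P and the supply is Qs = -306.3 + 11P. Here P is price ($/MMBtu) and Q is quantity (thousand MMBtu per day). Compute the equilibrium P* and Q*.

P* = 84.3, Q* = 621

The market clears where 1548.3 - 11P = -306.3 + 11P. Rearranging, 22P = 1854.6, hence P* = 84.3.
From the demand curve, Q* = 1548.3 - 11(84.3) = 621.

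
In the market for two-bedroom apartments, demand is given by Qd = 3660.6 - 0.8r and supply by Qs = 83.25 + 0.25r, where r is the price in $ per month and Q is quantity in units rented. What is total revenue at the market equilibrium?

The market clears where 3660.6 - 0.8r = 83.25 + 0.25r. Rearranging, 1.05r = 3577.35, hence r* = 3407.
Substitute back: Q* = 3660.6 - 0.8(3407) = 935.
Total revenue = r* × Q* = 3407 × 935 = 3185545.

Total revenue = 3185545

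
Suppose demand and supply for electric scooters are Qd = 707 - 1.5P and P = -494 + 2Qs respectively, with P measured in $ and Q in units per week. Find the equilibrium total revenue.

Total revenue = 83260

Inverting to quantity form: Qs = 247 + 0.5P.
Equating demand and supply, 707 - 1.5P = 247 + 0.5P gives 2P = 460, so P* = 230.
Plugging P* into demand: Q* = 707 - 1.5(230) = 362.
Total revenue = P* × Q* = 230 × 362 = 83260.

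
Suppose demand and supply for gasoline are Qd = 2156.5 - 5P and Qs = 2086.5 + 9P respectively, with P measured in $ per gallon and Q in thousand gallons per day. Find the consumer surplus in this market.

The market clears where 2156.5 - 5P = 2086.5 + 9P. Rearranging, 14P = 70, hence P* = 5.
From the demand curve, Q* = 2156.5 - 5(5) = 2131.5.
Demand choke price (Qd = 0): P = 2156.5/5 = 431.3. Consumer surplus = ½ × (431.3 - 5) × 2131.5 = 454329.225.

Consumer surplus = 454329.225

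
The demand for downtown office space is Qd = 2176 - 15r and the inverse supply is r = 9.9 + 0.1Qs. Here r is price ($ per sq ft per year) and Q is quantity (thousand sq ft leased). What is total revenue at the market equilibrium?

Rewriting in direct form: Qs = -99 + 10r.
At equilibrium Qd = Qs, so 2176 - 15r = -99 + 10r; collecting terms, 2275 = 25r and r* = 91.
Plugging r* into demand: Q* = 2176 - 15(91) = 811.
Total revenue = r* × Q* = 91 × 811 = 73801.

Total revenue = 73801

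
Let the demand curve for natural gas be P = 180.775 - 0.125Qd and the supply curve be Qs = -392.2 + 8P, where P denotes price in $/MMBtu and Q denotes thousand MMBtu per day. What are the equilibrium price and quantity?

Rewriting in direct form: Qd = 1446.2 - 8P.
Equating demand and supply, 1446.2 - 8P = -392.2 + 8P gives 16P = 1838.4, so P* = 114.9.
Then Q* = 1446.2 - 8(114.9) = 527.

P* = 114.9, Q* = 527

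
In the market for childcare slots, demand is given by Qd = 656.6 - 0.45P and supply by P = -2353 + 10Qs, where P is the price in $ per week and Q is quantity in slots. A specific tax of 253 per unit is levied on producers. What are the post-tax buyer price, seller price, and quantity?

Inverting to quantity form: Qs = 235.3 + 0.1P.
Producers keep P_s = P_b - 253 per unit, so supply in terms of the buyer price is Qs = 210 + 0.1P_b.
Equate demand and the shifted supply: 656.6 - 0.45P_b = 210 + 0.1P_b, giving 0.55P_b = 446.6, so P_b = 812.
Then P_s = 812 - 253 = 559 and Q = 656.6 - 0.45(812) = 291.2.

P_b = 812, P_s = 559, Q = 291.2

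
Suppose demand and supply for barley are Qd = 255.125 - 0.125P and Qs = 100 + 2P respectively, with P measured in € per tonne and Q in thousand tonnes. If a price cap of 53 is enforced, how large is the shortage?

Shortage = 42.5

At P = 53: Qd = 248.5 and Qs = 206.
Shortage = Qd - Qs = 248.5 - 206 = 42.5.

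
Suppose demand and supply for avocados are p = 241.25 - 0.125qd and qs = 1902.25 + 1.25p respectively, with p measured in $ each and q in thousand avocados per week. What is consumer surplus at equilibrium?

Consumer surplus = 227052.25

Inverting to quantity form: qd = 1930 - 8p.
At equilibrium qd = qs, so 1930 - 8p = 1902.25 + 1.25p; collecting terms, 27.75 = 9.25p and p* = 3.
Substitute back: q* = 1930 - 8(3) = 1906.
Demand choke price (qd = 0): p = 1930/8 = 241.25. Consumer surplus = ½ × (241.25 - 3) × 1906 = 227052.25.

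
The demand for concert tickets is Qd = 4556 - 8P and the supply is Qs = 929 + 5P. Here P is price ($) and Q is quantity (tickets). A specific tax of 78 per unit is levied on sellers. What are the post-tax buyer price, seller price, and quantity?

P_b = 309, P_s = 231, Q = 2084

The tax drives a wedge P_b - P_s = 78. Substituting P_s = P_b - 78 into supply: Qs = 539 + 5P_b.
Equate demand and the shifted supply: 4556 - 8P_b = 539 + 5P_b, giving 13P_b = 4017, so P_b = 309.
So P_s = 231 and the quantity traded is Q = 4556 - 8(309) = 2084.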